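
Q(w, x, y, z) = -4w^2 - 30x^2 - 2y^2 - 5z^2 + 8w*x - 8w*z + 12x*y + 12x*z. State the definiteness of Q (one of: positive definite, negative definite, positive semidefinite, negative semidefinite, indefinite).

The symmetric matrix of Q is A = [[-4, 4, 0, -4], [4, -30, 6, 6], [0, 6, -2, 0], [-4, 6, 0, -5]].
Leading principal minors: Δ_1 = -4, Δ_2 = 104, Δ_3 = -64, Δ_4 = 32.
The signs alternate starting with Δ_1 < 0, so by Sylvester's criterion Q is negative definite.

negative definite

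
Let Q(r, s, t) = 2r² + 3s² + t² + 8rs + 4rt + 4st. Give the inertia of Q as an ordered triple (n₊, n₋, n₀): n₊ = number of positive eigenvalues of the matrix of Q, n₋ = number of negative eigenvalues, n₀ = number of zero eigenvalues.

The symmetric matrix is A = [[2, 4, 2], [4, 3, 2], [2, 2, 1]].
Applying the same elementary operations to the rows and columns of A produces a congruent diagonal matrix with entries 2, -5, -1/5.
That gives 1 positive, 2 negative pivots.

(1, 2, 0)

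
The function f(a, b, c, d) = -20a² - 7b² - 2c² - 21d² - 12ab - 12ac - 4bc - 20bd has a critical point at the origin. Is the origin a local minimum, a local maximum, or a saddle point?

local maximum

The Hessian at the origin is H = [[-40, -12, -12, 0], [-12, -14, -4, -20], [-12, -4, -4, 0], [0, -20, 0, -42]].
Row-reducing H symmetrically gives the diagonal entries -40, -52/5, -5/13, -2.
So there are 4 negative pivots.
H is negative definite, so the origin is a strict local maximum.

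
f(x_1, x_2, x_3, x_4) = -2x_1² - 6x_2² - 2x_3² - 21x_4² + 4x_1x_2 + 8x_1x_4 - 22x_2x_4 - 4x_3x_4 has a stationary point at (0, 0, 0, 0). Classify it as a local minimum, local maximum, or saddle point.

The Hessian at the origin is H = [[-4, 4, 0, 8], [4, -12, 0, -22], [0, 0, -4, -4], [8, -22, -4, -42]].
Row-reducing H symmetrically gives the diagonal entries -4, -8, -4, 5/2.
That gives 1 positive, 3 negative pivots.
H is indefinite, so the origin is a saddle point.

saddle point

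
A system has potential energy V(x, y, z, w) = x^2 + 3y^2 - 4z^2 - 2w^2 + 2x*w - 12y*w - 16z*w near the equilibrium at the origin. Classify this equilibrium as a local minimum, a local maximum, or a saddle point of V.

saddle point

The Hessian at the origin is H = [[2, 0, 0, 2], [0, 6, 0, -12], [0, 0, -8, -16], [2, -12, -16, -4]].
Applying the same elementary operations to the rows and columns of H produces a congruent diagonal matrix with entries 2, 6, -8, 2.
Counting signs: 3 positive, 1 negative.
H is indefinite, so the origin is a saddle point.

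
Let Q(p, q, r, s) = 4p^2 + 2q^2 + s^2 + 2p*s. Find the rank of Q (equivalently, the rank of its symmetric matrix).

Write A = [[4, 0, 0, 1], [0, 2, 0, 0], [0, 0, 0, 0], [1, 0, 0, 1]].
Row-reducing A symmetrically gives the diagonal entries 4, 2, 0, 3/4.
So there are 3 positive, 1 zero pivots.
The rank is the number of nonzero pivots: 3.

3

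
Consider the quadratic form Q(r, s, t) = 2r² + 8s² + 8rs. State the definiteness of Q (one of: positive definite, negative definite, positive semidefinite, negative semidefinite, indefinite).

positive semidefinite

The associated matrix is A = [[2, 4, 0], [4, 8, 0], [0, 0, 0]].
Row-reducing A symmetrically gives the diagonal entries 2, 0, 0.
So there are 1 positive, 2 zero pivots.
Hence Q is positive semidefinite.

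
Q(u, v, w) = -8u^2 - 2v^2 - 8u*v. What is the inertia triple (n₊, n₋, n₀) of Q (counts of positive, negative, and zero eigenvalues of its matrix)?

Write A = [[-8, -4, 0], [-4, -2, 0], [0, 0, 0]].
Applying the same elementary operations to the rows and columns of A produces a congruent diagonal matrix with entries -8, 0, 0.
Counting signs: 1 negative, 2 zero.

(0, 1, 2)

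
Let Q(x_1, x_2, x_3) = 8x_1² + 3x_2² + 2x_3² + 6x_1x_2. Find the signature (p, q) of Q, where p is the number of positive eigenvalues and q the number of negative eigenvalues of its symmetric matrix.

(3, 0)

The symmetric matrix is A = [[8, 3, 0], [3, 3, 0], [0, 0, 2]].
Symmetric row and column elimination reduces A to a congruent diagonal form with pivots 8, 15/8, 2.
Counting signs: 3 positive.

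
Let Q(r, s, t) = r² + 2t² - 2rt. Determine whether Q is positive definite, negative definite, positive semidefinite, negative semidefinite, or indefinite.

The associated matrix is A = [[1, 0, -1], [0, 0, 0], [-1, 0, 2]].
Symmetric row and column elimination reduces A to a congruent diagonal form with pivots 1, 0, 1.
So there are 2 positive, 1 zero pivots.
Hence Q is positive semidefinite.

positive semidefinite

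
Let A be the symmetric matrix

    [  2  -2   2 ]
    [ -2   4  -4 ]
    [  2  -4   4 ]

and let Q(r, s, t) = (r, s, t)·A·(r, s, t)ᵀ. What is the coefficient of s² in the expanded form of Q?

4

The coefficient of s² is the diagonal entry A[2,2] = 4.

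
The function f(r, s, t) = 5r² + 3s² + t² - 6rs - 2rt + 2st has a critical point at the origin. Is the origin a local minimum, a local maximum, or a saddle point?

The Hessian at the origin is H = [[10, -6, -2], [-6, 6, 2], [-2, 2, 2]].
Symmetric row and column elimination reduces H to a congruent diagonal form with pivots 10, 12/5, 4/3.
Counting signs: 3 positive.
H is positive definite, so the origin is a strict local minimum.

local minimum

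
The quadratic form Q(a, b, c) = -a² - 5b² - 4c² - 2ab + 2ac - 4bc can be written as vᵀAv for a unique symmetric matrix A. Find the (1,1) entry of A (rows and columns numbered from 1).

-1

The coefficient of a² in Q is -1, and that is exactly A[1,1].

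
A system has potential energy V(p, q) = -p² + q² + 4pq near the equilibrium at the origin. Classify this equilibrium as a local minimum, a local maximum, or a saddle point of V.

The Hessian at the origin is H = [[-2, 4], [4, 2]].
det H = -2·2 − (4)² = -20 < 0, so H is indefinite.
Therefore the origin is a saddle point.

saddle point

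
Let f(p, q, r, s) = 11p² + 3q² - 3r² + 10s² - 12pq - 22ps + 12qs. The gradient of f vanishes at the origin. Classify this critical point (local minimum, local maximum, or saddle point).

The Hessian at the origin is H = [[22, -12, 0, -22], [-12, 6, 0, 12], [0, 0, -6, 0], [-22, 12, 0, 20]].
Congruent diagonalization of H (simultaneous row and column reduction) yields pivots 22, -6/11, -6, -2.
That gives 1 positive, 3 negative pivots.
H is indefinite, so the origin is a saddle point.

saddle point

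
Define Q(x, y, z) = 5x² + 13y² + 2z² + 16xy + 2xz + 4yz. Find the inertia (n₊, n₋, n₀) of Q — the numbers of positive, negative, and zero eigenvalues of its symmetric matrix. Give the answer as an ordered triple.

The symmetric matrix is A = [[5, 8, 1], [8, 13, 2], [1, 2, 2]].
Row-reducing A symmetrically gives the diagonal entries 5, 1/5, 1.
That gives 3 positive pivots.

(3, 0, 0)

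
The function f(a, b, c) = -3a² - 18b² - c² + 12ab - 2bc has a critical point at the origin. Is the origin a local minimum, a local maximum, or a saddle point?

The Hessian at the origin is H = [[-6, 12, 0], [12, -36, -2], [0, -2, -2]].
Applying the same elementary operations to the rows and columns of H produces a congruent diagonal matrix with entries -6, -12, -5/3.
So there are 3 negative pivots.
H is negative definite, so the origin is a strict local maximum.

local maximum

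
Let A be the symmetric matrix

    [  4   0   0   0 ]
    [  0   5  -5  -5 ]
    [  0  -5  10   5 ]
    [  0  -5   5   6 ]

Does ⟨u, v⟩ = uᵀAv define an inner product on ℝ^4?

Congruent diagonalization of A (simultaneous row and column reduction) yields pivots 4, 5, 5, 1.
Counting signs: 4 positive.
Hence Q is positive definite.
⟨·,·⟩ is an inner product exactly when A is positive definite.

yes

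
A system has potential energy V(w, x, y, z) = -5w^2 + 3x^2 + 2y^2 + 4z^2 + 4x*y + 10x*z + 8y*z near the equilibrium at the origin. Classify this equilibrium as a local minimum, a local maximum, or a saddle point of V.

saddle point

The Hessian at the origin is H = [[-10, 0, 0, 0], [0, 6, 4, 10], [0, 4, 4, 8], [0, 10, 8, 8]].
Applying the same elementary operations to the rows and columns of H produces a congruent diagonal matrix with entries -10, 6, 4/3, -10.
So there are 2 positive, 2 negative pivots.
H is indefinite, so the origin is a saddle point.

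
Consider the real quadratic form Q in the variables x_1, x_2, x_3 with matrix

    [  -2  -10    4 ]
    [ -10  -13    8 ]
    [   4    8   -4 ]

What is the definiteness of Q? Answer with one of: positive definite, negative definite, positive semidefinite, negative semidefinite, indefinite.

indefinite

Applying the same elementary operations to the rows and columns of A produces a congruent diagonal matrix with entries -2, 37, 4/37.
So there are 2 positive, 1 negative pivots.
Hence Q is indefinite.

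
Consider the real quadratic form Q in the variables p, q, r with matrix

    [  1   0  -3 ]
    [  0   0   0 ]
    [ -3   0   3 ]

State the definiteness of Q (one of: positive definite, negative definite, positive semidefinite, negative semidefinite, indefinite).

Congruent diagonalization of A (simultaneous row and column reduction) yields pivots 1, 0, -6.
That gives 1 positive, 1 negative, 1 zero pivots.
Hence Q is indefinite.

indefinite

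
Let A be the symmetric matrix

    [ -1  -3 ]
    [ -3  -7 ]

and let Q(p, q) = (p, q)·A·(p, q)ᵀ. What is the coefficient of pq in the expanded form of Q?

-6

The coefficient of pq is A[1,2] + A[2,1] = 2·(-3) = -6.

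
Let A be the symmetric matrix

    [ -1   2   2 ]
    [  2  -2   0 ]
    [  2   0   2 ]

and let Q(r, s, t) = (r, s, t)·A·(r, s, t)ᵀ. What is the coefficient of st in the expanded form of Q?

0

The coefficient of st is A[2,3] + A[3,2] = 2·0 = 0.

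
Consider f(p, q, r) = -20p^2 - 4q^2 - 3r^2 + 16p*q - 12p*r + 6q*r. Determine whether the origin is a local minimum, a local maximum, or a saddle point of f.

The Hessian at the origin is H = [[-40, 16, -12], [16, -8, 6], [-12, 6, -6]].
Applying the same elementary operations to the rows and columns of H produces a congruent diagonal matrix with entries -40, -8/5, -3/2.
Counting signs: 3 negative.
H is negative definite, so the origin is a strict local maximum.

local maximum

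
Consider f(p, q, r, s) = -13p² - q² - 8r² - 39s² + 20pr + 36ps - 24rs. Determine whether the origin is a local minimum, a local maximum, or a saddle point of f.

local maximum

The Hessian at the origin is H = [[-26, 0, 20, 36], [0, -2, 0, 0], [20, 0, -16, -24], [36, 0, -24, -78]].
Symmetric row and column elimination reduces H to a congruent diagonal form with pivots -26, -2, -8/13, -6.
So there are 4 negative pivots.
H is negative definite, so the origin is a strict local maximum.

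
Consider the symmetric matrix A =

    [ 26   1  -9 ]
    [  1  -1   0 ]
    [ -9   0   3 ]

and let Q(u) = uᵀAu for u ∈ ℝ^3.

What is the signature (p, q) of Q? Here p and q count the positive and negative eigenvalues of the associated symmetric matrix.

(1, 1)

Congruent diagonalization of A (simultaneous row and column reduction) yields pivots 26, -27/26, 0.
That gives 1 positive, 1 negative, 1 zero pivots.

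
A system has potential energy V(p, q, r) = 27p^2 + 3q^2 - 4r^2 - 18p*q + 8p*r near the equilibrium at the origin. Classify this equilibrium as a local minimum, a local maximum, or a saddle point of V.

saddle point

The Hessian at the origin is H = [[54, -18, 8], [-18, 6, 0], [8, 0, -8]].
H is indefinite, so the origin is a saddle point.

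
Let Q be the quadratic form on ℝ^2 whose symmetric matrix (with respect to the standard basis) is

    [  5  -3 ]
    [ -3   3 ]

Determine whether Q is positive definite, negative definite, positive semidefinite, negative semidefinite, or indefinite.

positive definite

Applying the same elementary operations to the rows and columns of A produces a congruent diagonal matrix with entries 5, 6/5.
So there are 2 positive pivots.
Hence Q is positive definite.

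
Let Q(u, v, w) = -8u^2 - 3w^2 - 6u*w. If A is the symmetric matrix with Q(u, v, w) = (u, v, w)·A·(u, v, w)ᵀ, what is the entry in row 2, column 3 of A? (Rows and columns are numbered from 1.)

0

The coefficient of v·w in Q is 0. For a symmetric A this equals A[2,3] + A[3,2] = 2·A[2,3].
So A[2,3] = 0/2 = 0.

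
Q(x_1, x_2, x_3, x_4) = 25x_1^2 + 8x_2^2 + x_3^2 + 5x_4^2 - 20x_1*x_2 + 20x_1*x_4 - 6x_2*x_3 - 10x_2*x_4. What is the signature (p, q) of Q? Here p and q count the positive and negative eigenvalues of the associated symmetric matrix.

(3, 1)

Write A = [[25, -10, 0, 10], [-10, 8, -3, -5], [0, -3, 1, 0], [10, -5, 0, 5]].
An LDLᵀ factorisation of A has diagonal entries 25, 4, -5/4, 6/5.
So there are 3 positive, 1 negative pivots.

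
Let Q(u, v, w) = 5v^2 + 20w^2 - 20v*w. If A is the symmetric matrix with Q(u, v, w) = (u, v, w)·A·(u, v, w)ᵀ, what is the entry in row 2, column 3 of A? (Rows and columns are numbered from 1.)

The coefficient of v·w in Q is -20. For a symmetric A this equals A[2,3] + A[3,2] = 2·A[2,3].
So A[2,3] = -20/2 = -10.

-10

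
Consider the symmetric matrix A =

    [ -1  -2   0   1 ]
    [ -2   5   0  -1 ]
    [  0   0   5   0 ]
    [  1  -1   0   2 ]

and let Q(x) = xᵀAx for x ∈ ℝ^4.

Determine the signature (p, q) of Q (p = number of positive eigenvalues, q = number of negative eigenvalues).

Congruent diagonalization of A (simultaneous row and column reduction) yields pivots -1, 9, 5, 2.
Counting signs: 3 positive, 1 negative.

(3, 1)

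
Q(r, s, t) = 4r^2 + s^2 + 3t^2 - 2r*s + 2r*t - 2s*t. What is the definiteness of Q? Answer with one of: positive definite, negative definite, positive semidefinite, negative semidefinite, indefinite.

The associated matrix is A = [[4, -1, 1], [-1, 1, -1], [1, -1, 3]].
Applying the same elementary operations to the rows and columns of A produces a congruent diagonal matrix with entries 4, 3/4, 2.
So there are 3 positive pivots.
Hence Q is positive definite.

positive definite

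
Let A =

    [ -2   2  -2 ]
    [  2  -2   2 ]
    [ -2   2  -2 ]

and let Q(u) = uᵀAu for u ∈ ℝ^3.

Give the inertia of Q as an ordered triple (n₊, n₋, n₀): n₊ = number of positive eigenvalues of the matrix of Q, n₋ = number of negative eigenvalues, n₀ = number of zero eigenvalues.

(0, 1, 2)

Row-reducing A symmetrically gives the diagonal entries -2, 0, 0.
That gives 1 negative, 2 zero pivots.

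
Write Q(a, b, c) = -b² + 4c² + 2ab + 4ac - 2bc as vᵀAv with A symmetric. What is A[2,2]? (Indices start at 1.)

The coefficient of b² in Q is -1, and that is exactly A[2,2].

-1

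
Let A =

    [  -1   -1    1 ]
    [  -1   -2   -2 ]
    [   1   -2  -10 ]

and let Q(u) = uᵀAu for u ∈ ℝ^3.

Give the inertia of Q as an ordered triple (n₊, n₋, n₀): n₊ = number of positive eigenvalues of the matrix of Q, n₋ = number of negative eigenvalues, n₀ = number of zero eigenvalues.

Symmetric row and column elimination reduces A to a congruent diagonal form with pivots -1, -1, 0.
That gives 2 negative, 1 zero pivots.

(0, 2, 1)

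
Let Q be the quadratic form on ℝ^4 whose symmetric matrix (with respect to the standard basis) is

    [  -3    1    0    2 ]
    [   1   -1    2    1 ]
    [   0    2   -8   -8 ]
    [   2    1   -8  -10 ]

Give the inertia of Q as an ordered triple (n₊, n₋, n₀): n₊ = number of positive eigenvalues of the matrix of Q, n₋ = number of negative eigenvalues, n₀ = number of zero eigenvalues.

Applying the same elementary operations to the rows and columns of A produces a congruent diagonal matrix with entries -3, -2/3, -2, 0.
Counting signs: 3 negative, 1 zero.

(0, 3, 1)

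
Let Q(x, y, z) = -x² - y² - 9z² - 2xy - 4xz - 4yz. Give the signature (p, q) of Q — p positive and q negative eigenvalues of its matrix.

Write A = [[-1, -1, -2], [-1, -1, -2], [-2, -2, -9]].
Congruent diagonalization of A (simultaneous row and column reduction) yields pivots -1, 0, -5.
That gives 2 negative, 1 zero pivots.

(0, 2)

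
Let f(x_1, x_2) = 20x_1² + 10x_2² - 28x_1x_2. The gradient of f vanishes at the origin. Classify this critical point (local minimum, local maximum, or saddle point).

The Hessian at the origin is H = [[40, -28], [-28, 20]].
det H = 40·20 − (-28)² = 16 > 0 and H[1,1] = 40 > 0, so H is positive definite.
Therefore the origin is a local minimum.

local minimum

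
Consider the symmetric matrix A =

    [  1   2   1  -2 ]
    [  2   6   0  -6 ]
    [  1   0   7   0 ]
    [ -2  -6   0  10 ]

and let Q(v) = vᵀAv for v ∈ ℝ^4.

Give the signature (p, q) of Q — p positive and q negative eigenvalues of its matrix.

Congruent diagonalization of A (simultaneous row and column reduction) yields pivots 1, 2, 4, 4.
Counting signs: 4 positive.

(4, 0)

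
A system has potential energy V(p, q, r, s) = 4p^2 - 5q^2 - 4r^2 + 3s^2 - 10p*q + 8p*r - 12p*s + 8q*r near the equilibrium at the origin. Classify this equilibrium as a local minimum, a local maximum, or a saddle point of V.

The Hessian at the origin is H = [[8, -10, 8, -12], [-10, -10, 8, 0], [8, 8, -8, 0], [-12, 0, 0, 6]].
Applying the same elementary operations to the rows and columns of H produces a congruent diagonal matrix with entries 8, -45/2, -8/5, -2.
That gives 1 positive, 3 negative pivots.
H is indefinite, so the origin is a saddle point.

saddle point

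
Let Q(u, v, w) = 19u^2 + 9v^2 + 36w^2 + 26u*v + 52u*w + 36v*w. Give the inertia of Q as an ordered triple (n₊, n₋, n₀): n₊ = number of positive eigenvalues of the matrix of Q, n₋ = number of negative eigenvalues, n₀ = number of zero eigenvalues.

(2, 0, 1)

The symmetric matrix is A = [[19, 13, 26], [13, 9, 18], [26, 18, 36]].
Applying the same elementary operations to the rows and columns of A produces a congruent diagonal matrix with entries 19, 2/19, 0.
That gives 2 positive, 1 zero pivots.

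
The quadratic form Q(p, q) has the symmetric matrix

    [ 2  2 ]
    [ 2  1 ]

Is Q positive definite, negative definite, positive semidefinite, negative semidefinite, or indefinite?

indefinite

Applying the same elementary operations to the rows and columns of A produces a congruent diagonal matrix with entries 2, -1.
Counting signs: 1 positive, 1 negative.
Hence Q is indefinite.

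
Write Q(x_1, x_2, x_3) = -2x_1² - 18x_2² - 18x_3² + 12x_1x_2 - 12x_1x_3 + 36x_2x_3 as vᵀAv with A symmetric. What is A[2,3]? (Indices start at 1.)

18

The coefficient of x_2·x_3 in Q is 36. For a symmetric A this equals A[2,3] + A[3,2] = 2·A[2,3].
So A[2,3] = 36/2 = 18.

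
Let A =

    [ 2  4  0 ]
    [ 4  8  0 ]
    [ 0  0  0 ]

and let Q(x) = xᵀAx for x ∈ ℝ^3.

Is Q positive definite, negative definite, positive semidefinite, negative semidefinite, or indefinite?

Applying the same elementary operations to the rows and columns of A produces a congruent diagonal matrix with entries 2, 0, 0.
So there are 1 positive, 2 zero pivots.
Hence Q is positive semidefinite.

positive semidefinite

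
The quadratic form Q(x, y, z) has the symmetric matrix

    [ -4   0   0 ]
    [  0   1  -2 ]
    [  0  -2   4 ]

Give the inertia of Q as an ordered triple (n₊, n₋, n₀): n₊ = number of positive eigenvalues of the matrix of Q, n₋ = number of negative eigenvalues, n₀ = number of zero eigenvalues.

(1, 1, 1)

Symmetric row and column elimination reduces A to a congruent diagonal form with pivots -4, 1, 0.
That gives 1 positive, 1 negative, 1 zero pivots.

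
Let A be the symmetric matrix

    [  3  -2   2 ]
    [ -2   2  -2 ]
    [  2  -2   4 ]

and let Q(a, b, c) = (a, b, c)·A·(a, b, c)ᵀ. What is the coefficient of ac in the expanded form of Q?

4

The coefficient of ac is A[1,3] + A[3,1] = 2·2 = 4.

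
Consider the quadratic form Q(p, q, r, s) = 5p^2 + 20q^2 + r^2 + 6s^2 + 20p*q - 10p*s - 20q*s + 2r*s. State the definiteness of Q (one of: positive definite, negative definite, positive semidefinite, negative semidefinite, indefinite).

The symmetric matrix is A = [[5, 10, 0, -5], [10, 20, 0, -10], [0, 0, 1, 1], [-5, -10, 1, 6]].
Applying the same elementary operations to the rows and columns of A produces a congruent diagonal matrix with entries 5, 0, 1, 0.
That gives 2 positive, 2 zero pivots.
Hence Q is positive semidefinite.

positive semidefinite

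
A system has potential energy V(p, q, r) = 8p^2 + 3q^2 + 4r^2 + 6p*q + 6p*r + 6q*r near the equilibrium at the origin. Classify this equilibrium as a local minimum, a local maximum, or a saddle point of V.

local minimum

The Hessian at the origin is H = [[16, 6, 6], [6, 6, 6], [6, 6, 8]].
Congruent diagonalization of H (simultaneous row and column reduction) yields pivots 16, 15/4, 2.
That gives 3 positive pivots.
H is positive definite, so the origin is a strict local minimum.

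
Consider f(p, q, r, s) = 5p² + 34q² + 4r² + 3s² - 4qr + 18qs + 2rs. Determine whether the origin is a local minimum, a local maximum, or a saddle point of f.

The Hessian at the origin is H = [[10, 0, 0, 0], [0, 68, -4, 18], [0, -4, 8, 2], [0, 18, 2, 6]].
Symmetric row and column elimination reduces H to a congruent diagonal form with pivots 10, 68, 132/17, 1/33.
Counting signs: 4 positive.
H is positive definite, so the origin is a strict local minimum.

local minimum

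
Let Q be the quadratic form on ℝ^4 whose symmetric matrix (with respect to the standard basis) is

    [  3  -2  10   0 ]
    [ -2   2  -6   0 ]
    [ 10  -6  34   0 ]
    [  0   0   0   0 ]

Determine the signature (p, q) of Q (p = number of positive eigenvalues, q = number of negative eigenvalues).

Row-reducing A symmetrically gives the diagonal entries 3, 2/3, 0, 0.
So there are 2 positive, 2 zero pivots.

(2, 0)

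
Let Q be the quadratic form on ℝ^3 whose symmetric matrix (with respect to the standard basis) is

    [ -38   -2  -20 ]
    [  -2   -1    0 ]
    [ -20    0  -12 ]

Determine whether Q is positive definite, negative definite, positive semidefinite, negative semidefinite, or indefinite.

Leading principal minors: Δ_1 = -38, Δ_2 = 34, Δ_3 = -8.
The signs alternate starting with Δ_1 < 0, so by Sylvester's criterion Q is negative definite.

negative definite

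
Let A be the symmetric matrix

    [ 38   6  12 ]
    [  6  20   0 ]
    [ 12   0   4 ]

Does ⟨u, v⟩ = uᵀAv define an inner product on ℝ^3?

Congruent diagonalization of A (simultaneous row and column reduction) yields pivots 38, 362/19, 4/181.
So there are 3 positive pivots.
Hence Q is positive definite.
⟨·,·⟩ is an inner product exactly when A is positive definite.

yes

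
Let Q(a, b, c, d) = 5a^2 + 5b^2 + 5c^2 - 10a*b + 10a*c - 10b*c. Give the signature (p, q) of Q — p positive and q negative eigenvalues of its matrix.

(1, 0)

Write A = [[5, -5, 5, 0], [-5, 5, -5, 0], [5, -5, 5, 0], [0, 0, 0, 0]].
Symmetric row and column elimination reduces A to a congruent diagonal form with pivots 5, 0, 0, 0.
So there are 1 positive, 3 zero pivots.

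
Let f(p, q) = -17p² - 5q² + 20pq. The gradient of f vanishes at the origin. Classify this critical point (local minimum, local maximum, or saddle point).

The Hessian at the origin is H = [[-34, 20], [20, -10]].
det H = -34·-10 − (20)² = -60 < 0, so H is indefinite.
Therefore the origin is a saddle point.

saddle point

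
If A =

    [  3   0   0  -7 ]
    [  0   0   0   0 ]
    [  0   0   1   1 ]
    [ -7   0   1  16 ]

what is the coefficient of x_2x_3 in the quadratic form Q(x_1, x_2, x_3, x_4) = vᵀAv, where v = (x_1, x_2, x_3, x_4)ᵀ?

The coefficient of x_2x_3 is A[2,3] + A[3,2] = 2·0 = 0.

0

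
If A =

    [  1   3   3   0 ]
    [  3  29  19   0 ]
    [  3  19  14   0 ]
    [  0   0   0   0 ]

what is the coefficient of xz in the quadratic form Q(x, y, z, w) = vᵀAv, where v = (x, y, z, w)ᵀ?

The coefficient of xz is A[1,3] + A[3,1] = 2·3 = 6.

6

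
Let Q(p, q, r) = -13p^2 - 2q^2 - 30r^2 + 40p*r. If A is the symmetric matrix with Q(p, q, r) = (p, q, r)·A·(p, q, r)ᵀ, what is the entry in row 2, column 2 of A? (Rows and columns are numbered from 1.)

The coefficient of q^2 in Q is -2, and that is exactly A[2,2].

-2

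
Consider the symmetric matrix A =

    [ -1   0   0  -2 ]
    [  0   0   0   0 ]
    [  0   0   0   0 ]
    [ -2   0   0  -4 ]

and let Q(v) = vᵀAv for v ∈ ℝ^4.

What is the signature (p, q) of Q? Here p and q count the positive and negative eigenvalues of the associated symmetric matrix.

Symmetric row and column elimination reduces A to a congruent diagonal form with pivots -1, 0, 0, 0.
That gives 1 negative, 3 zero pivots.

(0, 1)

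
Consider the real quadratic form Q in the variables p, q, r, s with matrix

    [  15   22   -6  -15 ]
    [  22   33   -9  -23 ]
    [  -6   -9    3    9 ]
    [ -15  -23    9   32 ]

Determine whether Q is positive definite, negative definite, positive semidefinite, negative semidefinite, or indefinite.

Row-reducing A symmetrically gives the diagonal entries 15, 11/15, 6/11, 2.
Counting signs: 4 positive.
Hence Q is positive definite.

positive definite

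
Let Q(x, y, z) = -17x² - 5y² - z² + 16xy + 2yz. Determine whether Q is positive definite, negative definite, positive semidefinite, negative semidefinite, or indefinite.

The symmetric matrix is A = [[-17, 8, 0], [8, -5, 1], [0, 1, -1]].
An LDLᵀ factorisation of A has diagonal entries -17, -21/17, -4/21.
That gives 3 negative pivots.
Hence Q is negative definite.

negative definite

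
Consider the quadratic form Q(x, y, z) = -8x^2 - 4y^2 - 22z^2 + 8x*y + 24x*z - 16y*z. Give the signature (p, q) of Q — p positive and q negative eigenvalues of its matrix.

(0, 3)

The symmetric matrix is A = [[-8, 4, 12], [4, -4, -8], [12, -8, -22]].
Row-reducing A symmetrically gives the diagonal entries -8, -2, -2.
So there are 3 negative pivots.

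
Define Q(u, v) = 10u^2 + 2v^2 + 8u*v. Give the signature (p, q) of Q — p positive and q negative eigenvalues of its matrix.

(2, 0)

The associated matrix is A = [[10, 4], [4, 2]].
Applying the same elementary operations to the rows and columns of A produces a congruent diagonal matrix with entries 10, 2/5.
That gives 2 positive pivots.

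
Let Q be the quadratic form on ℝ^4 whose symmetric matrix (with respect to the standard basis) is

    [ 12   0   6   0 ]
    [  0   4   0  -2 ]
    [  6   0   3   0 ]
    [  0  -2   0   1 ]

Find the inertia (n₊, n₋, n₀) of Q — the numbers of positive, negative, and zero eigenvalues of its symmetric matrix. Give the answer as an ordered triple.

Row-reducing A symmetrically gives the diagonal entries 12, 4, 0, 0.
So there are 2 positive, 2 zero pivots.

(2, 0, 2)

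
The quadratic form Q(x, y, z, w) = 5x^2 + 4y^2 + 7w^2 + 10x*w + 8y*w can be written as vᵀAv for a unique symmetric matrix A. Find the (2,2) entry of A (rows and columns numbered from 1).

4

The coefficient of y^2 in Q is 4, and that is exactly A[2,2].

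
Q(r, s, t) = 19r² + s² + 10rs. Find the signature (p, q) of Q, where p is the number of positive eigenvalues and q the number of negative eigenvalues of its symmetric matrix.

(1, 1)

Write A = [[19, 5, 0], [5, 1, 0], [0, 0, 0]].
Applying the same elementary operations to the rows and columns of A produces a congruent diagonal matrix with entries 19, -6/19, 0.
Counting signs: 1 positive, 1 negative, 1 zero.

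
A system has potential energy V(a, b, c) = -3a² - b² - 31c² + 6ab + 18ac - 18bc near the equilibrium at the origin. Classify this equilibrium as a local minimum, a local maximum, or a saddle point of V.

The Hessian at the origin is H = [[-6, 6, 18], [6, -2, -18], [18, -18, -62]].
An LDLᵀ factorisation of H has diagonal entries -6, 4, -8.
Counting signs: 1 positive, 2 negative.
H is indefinite, so the origin is a saddle point.

saddle point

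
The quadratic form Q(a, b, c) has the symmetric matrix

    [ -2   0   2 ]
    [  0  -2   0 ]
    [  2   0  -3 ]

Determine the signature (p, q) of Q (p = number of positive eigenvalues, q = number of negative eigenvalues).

Applying the same elementary operations to the rows and columns of A produces a congruent diagonal matrix with entries -2, -2, -1.
So there are 3 negative pivots.

(0, 3)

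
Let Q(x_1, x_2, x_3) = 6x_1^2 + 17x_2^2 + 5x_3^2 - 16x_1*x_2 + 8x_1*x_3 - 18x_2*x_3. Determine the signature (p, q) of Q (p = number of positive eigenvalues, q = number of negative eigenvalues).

(3, 0)

The associated matrix is A = [[6, -8, 4], [-8, 17, -9], [4, -9, 5]].
Congruent diagonalization of A (simultaneous row and column reduction) yields pivots 6, 19/3, 4/19.
So there are 3 positive pivots.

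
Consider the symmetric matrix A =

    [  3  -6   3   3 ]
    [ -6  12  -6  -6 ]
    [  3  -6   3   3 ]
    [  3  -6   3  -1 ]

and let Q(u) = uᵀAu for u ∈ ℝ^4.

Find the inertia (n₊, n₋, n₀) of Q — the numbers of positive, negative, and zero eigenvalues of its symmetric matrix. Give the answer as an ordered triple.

(1, 1, 2)

Row-reducing A symmetrically gives the diagonal entries 3, 0, 0, -4.
Counting signs: 1 positive, 1 negative, 2 zero.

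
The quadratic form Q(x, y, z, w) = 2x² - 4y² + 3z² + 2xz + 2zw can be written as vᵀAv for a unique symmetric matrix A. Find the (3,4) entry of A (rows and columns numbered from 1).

1

The coefficient of z·w in Q is 2. For a symmetric A this equals A[3,4] + A[4,3] = 2·A[3,4].
So A[3,4] = 2/2 = 1.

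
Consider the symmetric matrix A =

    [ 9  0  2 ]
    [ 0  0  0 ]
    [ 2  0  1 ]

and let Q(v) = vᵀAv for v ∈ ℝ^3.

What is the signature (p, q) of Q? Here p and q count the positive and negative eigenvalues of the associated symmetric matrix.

Applying the same elementary operations to the rows and columns of A produces a congruent diagonal matrix with entries 9, 0, 5/9.
Counting signs: 2 positive, 1 zero.

(2, 0)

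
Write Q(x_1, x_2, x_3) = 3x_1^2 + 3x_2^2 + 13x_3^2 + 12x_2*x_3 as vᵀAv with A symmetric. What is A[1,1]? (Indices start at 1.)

The coefficient of x_1^2 in Q is 3, and that is exactly A[1,1].

3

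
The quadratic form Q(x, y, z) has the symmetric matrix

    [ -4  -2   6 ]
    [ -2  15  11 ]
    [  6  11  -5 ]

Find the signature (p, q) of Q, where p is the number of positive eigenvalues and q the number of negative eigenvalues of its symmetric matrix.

(1, 1)

Row-reducing A symmetrically gives the diagonal entries -4, 16, 0.
So there are 1 positive, 1 negative, 1 zero pivots.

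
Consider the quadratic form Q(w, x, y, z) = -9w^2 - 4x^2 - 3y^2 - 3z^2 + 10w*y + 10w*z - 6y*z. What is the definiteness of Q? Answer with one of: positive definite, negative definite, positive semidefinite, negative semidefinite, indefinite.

negative semidefinite

The associated matrix is A = [[-9, 0, 5, 5], [0, -4, 0, 0], [5, 0, -3, -3], [5, 0, -3, -3]].
Symmetric row and column elimination reduces A to a congruent diagonal form with pivots -9, -4, -2/9, 0.
So there are 3 negative, 1 zero pivots.
Hence Q is negative semidefinite.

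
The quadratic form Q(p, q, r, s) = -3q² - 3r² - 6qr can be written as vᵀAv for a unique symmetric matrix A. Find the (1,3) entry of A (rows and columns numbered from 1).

0

The coefficient of p·r in Q is 0. For a symmetric A this equals A[1,3] + A[3,1] = 2·A[1,3].
So A[1,3] = 0/2 = 0.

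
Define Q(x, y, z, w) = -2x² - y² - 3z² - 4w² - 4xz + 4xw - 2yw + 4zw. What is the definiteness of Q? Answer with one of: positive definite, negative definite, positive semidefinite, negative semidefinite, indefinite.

The symmetric matrix of Q is A = [[-2, 0, -2, 2], [0, -1, 0, -1], [-2, 0, -3, 2], [2, -1, 2, -4]].
Leading principal minors: Δ_1 = -2, Δ_2 = 2, Δ_3 = -2, Δ_4 = 2.
The signs alternate starting with Δ_1 < 0, so by Sylvester's criterion Q is negative definite.

negative definite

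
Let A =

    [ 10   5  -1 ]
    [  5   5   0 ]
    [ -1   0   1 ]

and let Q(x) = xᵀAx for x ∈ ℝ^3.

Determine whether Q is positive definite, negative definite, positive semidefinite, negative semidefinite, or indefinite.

positive definite

Applying the same elementary operations to the rows and columns of A produces a congruent diagonal matrix with entries 10, 5/2, 4/5.
That gives 3 positive pivots.
Hence Q is positive definite.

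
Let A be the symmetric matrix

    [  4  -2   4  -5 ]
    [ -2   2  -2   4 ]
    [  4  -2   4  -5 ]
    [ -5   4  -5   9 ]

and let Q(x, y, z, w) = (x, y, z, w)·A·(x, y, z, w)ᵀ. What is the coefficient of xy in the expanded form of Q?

The coefficient of xy is A[1,2] + A[2,1] = 2·(-2) = -4.

-4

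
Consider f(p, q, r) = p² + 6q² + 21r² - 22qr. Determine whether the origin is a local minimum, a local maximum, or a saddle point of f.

local minimum

The Hessian at the origin is H = [[2, 0, 0], [0, 12, -22], [0, -22, 42]].
Row-reducing H symmetrically gives the diagonal entries 2, 12, 5/3.
Counting signs: 3 positive.
H is positive definite, so the origin is a strict local minimum.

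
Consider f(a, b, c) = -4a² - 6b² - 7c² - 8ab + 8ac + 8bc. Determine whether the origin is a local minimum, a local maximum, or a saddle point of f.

The Hessian at the origin is H = [[-8, -8, 8], [-8, -12, 8], [8, 8, -14]].
Symmetric row and column elimination reduces H to a congruent diagonal form with pivots -8, -4, -6.
That gives 3 negative pivots.
H is negative definite, so the origin is a strict local maximum.

local maximum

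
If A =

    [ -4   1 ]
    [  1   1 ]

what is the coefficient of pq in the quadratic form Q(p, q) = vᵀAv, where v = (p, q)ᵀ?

2

The coefficient of pq is A[1,2] + A[2,1] = 2·1 = 2.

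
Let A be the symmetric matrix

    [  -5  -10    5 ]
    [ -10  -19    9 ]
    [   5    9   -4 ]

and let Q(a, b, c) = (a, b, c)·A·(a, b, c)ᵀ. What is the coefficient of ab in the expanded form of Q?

-20

The coefficient of ab is A[1,2] + A[2,1] = 2·(-10) = -20.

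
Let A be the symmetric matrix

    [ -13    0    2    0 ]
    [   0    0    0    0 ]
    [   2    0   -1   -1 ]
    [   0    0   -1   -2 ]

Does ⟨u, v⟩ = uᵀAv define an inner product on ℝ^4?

no

Congruent diagonalization of A (simultaneous row and column reduction) yields pivots -13, 0, -9/13, -5/9.
That gives 3 negative, 1 zero pivots.
Hence Q is negative semidefinite.
⟨·,·⟩ is an inner product exactly when A is positive definite.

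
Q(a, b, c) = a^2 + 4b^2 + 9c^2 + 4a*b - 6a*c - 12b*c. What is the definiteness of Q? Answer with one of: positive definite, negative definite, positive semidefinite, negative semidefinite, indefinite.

The associated matrix is A = [[1, 2, -3], [2, 4, -6], [-3, -6, 9]].
Row-reducing A symmetrically gives the diagonal entries 1, 0, 0.
That gives 1 positive, 2 zero pivots.
Hence Q is positive semidefinite.

positive semidefinite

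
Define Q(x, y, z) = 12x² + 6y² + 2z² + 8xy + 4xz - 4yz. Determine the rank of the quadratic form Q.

3

Write A = [[12, 4, 2], [4, 6, -2], [2, -2, 2]].
Congruent diagonalization of A (simultaneous row and column reduction) yields pivots 12, 14/3, 1/7.
That gives 3 positive pivots.
The rank is the number of nonzero pivots: 3.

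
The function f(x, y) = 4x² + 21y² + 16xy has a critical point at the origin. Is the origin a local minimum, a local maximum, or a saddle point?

local minimum

The Hessian at the origin is H = [[8, 16], [16, 42]].
det H = 8·42 − (16)² = 80 > 0 and H[1,1] = 8 > 0, so H is positive definite.
Therefore the origin is a local minimum.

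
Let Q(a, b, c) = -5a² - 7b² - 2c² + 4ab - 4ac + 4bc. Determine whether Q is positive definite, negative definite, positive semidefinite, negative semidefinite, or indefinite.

negative definite

The symmetric matrix of Q is A = [[-5, 2, -2], [2, -7, 2], [-2, 2, -2]].
Leading principal minors: Δ_1 = -5, Δ_2 = 31, Δ_3 = -30.
The signs alternate starting with Δ_1 < 0, so by Sylvester's criterion Q is negative definite.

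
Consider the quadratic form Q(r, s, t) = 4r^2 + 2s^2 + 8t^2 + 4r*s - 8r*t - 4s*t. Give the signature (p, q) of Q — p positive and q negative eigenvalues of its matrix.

(3, 0)

The symmetric matrix is A = [[4, 2, -4], [2, 2, -2], [-4, -2, 8]].
Row-reducing A symmetrically gives the diagonal entries 4, 1, 4.
Counting signs: 3 positive.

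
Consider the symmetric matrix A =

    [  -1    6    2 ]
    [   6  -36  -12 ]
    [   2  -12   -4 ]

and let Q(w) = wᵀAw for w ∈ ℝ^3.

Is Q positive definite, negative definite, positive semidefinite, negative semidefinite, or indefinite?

Symmetric row and column elimination reduces A to a congruent diagonal form with pivots -1, 0, 0.
Counting signs: 1 negative, 2 zero.
Hence Q is negative semidefinite.

negative semidefinite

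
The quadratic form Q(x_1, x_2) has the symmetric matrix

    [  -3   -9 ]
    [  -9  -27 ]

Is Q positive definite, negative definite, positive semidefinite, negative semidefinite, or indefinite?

negative semidefinite

For the 2×2 matrix [[-3, -9], [-9, -27]]: det = -3·-27 − (-9)² = 0, trace = -30.
det = 0 so one eigenvalue is zero; the form is semidefinite with the sign of the trace.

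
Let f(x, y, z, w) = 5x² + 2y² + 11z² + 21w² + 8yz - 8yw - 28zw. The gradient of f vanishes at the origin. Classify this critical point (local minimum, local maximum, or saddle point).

The Hessian at the origin is H = [[10, 0, 0, 0], [0, 4, 8, -8], [0, 8, 22, -28], [0, -8, -28, 42]].
Applying the same elementary operations to the rows and columns of H produces a congruent diagonal matrix with entries 10, 4, 6, 2.
Counting signs: 4 positive.
H is positive definite, so the origin is a strict local minimum.

local minimum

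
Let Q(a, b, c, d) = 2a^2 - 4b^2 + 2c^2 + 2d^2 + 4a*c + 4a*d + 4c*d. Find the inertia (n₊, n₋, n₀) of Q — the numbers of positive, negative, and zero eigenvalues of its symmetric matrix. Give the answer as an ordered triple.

(1, 1, 2)

The symmetric matrix is A = [[2, 0, 2, 2], [0, -4, 0, 0], [2, 0, 2, 2], [2, 0, 2, 2]].
Congruent diagonalization of A (simultaneous row and column reduction) yields pivots 2, -4, 0, 0.
That gives 1 positive, 1 negative, 2 zero pivots.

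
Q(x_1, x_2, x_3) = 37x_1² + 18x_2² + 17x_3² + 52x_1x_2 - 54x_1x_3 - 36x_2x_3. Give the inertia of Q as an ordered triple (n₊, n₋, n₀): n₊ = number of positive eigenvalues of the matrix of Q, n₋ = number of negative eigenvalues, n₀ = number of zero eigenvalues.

(2, 1, 0)

Write A = [[37, 26, -27], [26, 18, -18], [-27, -18, 17]].
Row-reducing A symmetrically gives the diagonal entries 37, -10/37, 4/5.
So there are 2 positive, 1 negative pivots.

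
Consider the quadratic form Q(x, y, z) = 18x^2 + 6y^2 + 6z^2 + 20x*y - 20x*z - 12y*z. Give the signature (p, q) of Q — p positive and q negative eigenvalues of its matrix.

The associated matrix is A = [[18, 10, -10], [10, 6, -6], [-10, -6, 6]].
Symmetric row and column elimination reduces A to a congruent diagonal form with pivots 18, 4/9, 0.
Counting signs: 2 positive, 1 zero.

(2, 0)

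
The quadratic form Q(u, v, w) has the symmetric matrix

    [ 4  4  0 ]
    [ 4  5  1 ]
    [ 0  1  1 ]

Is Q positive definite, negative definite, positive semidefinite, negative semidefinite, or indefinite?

positive semidefinite

Applying the same elementary operations to the rows and columns of A produces a congruent diagonal matrix with entries 4, 1, 0.
Counting signs: 2 positive, 1 zero.
Hence Q is positive semidefinite.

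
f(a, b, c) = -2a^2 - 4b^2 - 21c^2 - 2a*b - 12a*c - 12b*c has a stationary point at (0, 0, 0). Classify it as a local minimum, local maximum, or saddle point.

local maximum

The Hessian at the origin is H = [[-4, -2, -12], [-2, -8, -12], [-12, -12, -42]].
An LDLᵀ factorisation of H has diagonal entries -4, -7, -6/7.
So there are 3 negative pivots.
H is negative definite, so the origin is a strict local maximum.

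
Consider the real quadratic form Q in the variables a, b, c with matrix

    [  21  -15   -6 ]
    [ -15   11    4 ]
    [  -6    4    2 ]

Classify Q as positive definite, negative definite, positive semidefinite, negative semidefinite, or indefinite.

positive semidefinite

Symmetric row and column elimination reduces A to a congruent diagonal form with pivots 21, 2/7, 0.
So there are 2 positive, 1 zero pivots.
Hence Q is positive semidefinite.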